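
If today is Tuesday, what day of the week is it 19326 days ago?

19326 mod 7 = 6 (since 2760·7 = 19320).
Tuesday − 6 days → Wednesday.

Wednesday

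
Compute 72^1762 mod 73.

Square-and-reduce mod 73: 72^1≡72, 72^2≡1, 72^4≡1, 72^8≡1, 72^16≡1, 72^32≡1, 72^64≡1, 72^128≡1, 72^256≡1, 72^512≡1, 72^1024≡1.
Since 1762 = 2 + 32 + 64 + 128 + 512 + 1024 in binary, 72^1762 ≡ 1·1·1·1·1·1 ≡ 1 (mod 73).

1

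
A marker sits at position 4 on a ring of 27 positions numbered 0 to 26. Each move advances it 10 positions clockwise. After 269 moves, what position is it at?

21

269·10 = 2690.
2690 mod 27 = 17 (since 99·27 = 2673).
(4 + 17) mod 27 = 21.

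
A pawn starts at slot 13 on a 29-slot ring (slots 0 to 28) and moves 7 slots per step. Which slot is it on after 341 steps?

22

341·7 = 2387.
2387 = 82·29 + 9, so 2387 mod 29 = 9.
(13 + 9) mod 29 = 22.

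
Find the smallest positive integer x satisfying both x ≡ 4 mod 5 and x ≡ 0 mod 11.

44

x ≡ 4 (mod 5) gives x ∈ {4, 9, 14, 19, 24, 29, 34, 39, …}.
The first of these with x mod 11 = 0 is 44.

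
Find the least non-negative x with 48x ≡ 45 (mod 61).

20

48⁻¹ ≡ 14 (mod 61) because 48·14 = 672 = 11·61 + 1.
So x ≡ 14·45 = 630 ≡ 20 (mod 61).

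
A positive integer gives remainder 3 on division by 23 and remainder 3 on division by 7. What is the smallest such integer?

x ≡ 3 (mod 7) gives x ∈ {3}.
The first of these with x mod 23 = 3 is 3.

3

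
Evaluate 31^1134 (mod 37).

By repeated squaring mod 37: 31^1≡31, 31^2≡36, 31^4≡1, 31^8≡1, 31^16≡1, 31^32≡1, 31^64≡1, 31^128≡1, 31^256≡1, 31^512≡1, 31^1024≡1.
Since 1134 = 2 + 4 + 8 + 32 + 64 + 1024 in binary, 31^1134 ≡ 36·1·1·1·1·1 ≡ 36 (mod 37).

36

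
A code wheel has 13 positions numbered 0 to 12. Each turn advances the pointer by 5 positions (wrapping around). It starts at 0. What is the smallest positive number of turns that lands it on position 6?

The inverse of 5 mod 13 is 8 (since 5·8 = 40 ≡ 1).
So x ≡ 8·6 = 48 ≡ 9 (mod 13).
Check: 5·9 = 45 = 3·13 + 6.

9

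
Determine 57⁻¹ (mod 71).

5

57·5 = 285 = 4·71 + 1, so 57⁻¹ ≡ 5 (mod 71).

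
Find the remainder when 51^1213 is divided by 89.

59

Successive squares of 51 mod 89: 51^1≡51, 51^2≡20, 51^4≡44, 51^8≡67, 51^16≡39, 51^32≡8, 51^64≡64, 51^128≡2, 51^256≡4, 51^512≡16, 51^1024≡78.
1213 = 1 + 4 + 8 + 16 + 32 + 128 + 1024, so 51^1213 ≡ 51·44·67·39·8·2·78 ≡ 59 (mod 89).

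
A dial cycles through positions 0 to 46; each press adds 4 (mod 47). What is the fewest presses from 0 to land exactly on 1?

12

47 = 11·4 + 3
4 = 1·3 + 1
3 = 3·1 + 0
Back-substituting gives 4·12 ≡ 1 (mod 47).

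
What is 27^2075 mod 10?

3

The units digit of 27^n cycles with period 4: 7, 9, 3, 1, …
2075 leaves remainder 3 on division by 4, so 27^2075 ends in 3.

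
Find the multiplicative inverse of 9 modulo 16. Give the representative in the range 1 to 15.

16 = 1·9 + 7
9 = 1·7 + 2
7 = 3·2 + 1
2 = 2·1 + 0
Back-substituting gives 9·9 ≡ 1 (mod 16).

9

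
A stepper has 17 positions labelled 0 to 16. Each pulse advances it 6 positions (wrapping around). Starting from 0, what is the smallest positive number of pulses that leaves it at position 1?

3

6·3 = 18 = 1·17 + 1, so 6⁻¹ ≡ 3 (mod 17).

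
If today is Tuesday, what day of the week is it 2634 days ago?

Sunday

Dividing 2634 by 7 gives quotient 376 and remainder 2.
Tuesday − 2 days → Sunday.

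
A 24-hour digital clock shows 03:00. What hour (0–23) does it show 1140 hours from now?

15

Dividing 1140 by 24 gives quotient 47 and remainder 12.
(3 + 12) mod 24 = 15.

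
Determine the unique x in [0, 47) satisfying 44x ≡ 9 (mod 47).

44

44⁻¹ ≡ 31 (mod 47) because 44·31 = 1364 = 29·47 + 1.
Multiplying both sides by 31: x ≡ 31·9 = 279 ≡ 44 (mod 47).
Check: 44·44 = 1936 = 41·47 + 9.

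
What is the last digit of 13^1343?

7

Powers of 3 mod 10 repeat with period 4: 3, 9, 7, 1.
1343 mod 4 = 3, so the last digit matches 3^3 = 7.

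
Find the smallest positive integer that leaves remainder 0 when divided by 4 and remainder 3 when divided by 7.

24

x ≡ 0 (mod 4) gives x ∈ {0, 4, 8, 12, 16, 20, 24}.
The first of these with x mod 7 = 3 is 24.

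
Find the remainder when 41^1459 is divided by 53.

By repeated squaring mod 53: 41^1≡41, 41^2≡38, 41^4≡13, 41^8≡10, 41^16≡47, 41^32≡36, 41^64≡24, 41^128≡46, 41^256≡49, 41^512≡16, 41^1024≡44.
1459 = 1 + 2 + 16 + 32 + 128 + 256 + 1024, so 41^1459 ≡ 41·38·47·36·46·49·44 ≡ 21 (mod 53).

21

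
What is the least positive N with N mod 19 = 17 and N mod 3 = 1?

Since 3·13 ≡ 1 (mod 19), take x = 1 + 3·((17−1)·13 mod 19) = 1 + 3·18 = 55.
Check: 55 mod 19 = 17, 55 mod 3 = 1.

55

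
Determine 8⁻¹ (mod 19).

19 = 2·8 + 3
8 = 2·3 + 2
3 = 1·2 + 1
2 = 2·1 + 0
Back-substituting gives 8·12 ≡ 1 (mod 19).

12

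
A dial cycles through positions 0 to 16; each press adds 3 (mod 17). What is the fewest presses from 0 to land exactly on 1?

17 = 5·3 + 2
3 = 1·2 + 1
2 = 2·1 + 0
Back-substituting gives 3·6 ≡ 1 (mod 17).

6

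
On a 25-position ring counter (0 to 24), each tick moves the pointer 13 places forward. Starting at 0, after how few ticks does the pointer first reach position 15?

The inverse of 13 mod 25 is 2 (since 13·2 = 26 ≡ 1).
So x ≡ 2·15 = 30 ≡ 5 (mod 25).

5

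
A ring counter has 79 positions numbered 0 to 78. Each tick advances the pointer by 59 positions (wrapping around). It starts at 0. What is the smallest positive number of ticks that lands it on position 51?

The inverse of 59 mod 79 is 75 (since 59·75 = 4425 ≡ 1).
So x ≡ 75·51 = 3825 ≡ 33 (mod 79).

33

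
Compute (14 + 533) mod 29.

533 = 18·29 + 11, so 533 mod 29 = 11.
(14 + 11) mod 29 = 25.

25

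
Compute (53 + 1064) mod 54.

37

1064 mod 54 = 38 (since 19·54 = 1026).
(53 + 38) mod 54 = 37.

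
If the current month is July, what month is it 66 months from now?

January

66 = 5·12 + 6, so 66 mod 12 = 6.
July + 6 months → January.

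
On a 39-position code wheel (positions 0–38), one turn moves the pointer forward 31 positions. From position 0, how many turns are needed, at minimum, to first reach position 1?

39 = 1·31 + 8
31 = 3·8 + 7
8 = 1·7 + 1
7 = 7·1 + 0
Back-substituting gives 31·34 ≡ 1 (mod 39).

34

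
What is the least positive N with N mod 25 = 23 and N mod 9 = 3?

48

Since 9·14 ≡ 1 (mod 25), take x = 3 + 9·((23−3)·14 mod 25) = 3 + 9·5 = 48.
Check: 48 mod 25 = 23, 48 mod 9 = 3.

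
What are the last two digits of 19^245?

Successive squares of 19 mod 100: 19^1≡19, 19^2≡61, 19^4≡21, 19^8≡41, 19^16≡81, 19^32≡61, 19^64≡21, 19^128≡41.
245 = 1 + 4 + 16 + 32 + 64 + 128, so 19^245 ≡ 19·21·81·61·21·41 ≡ 99 (mod 100).

99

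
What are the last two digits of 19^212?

Successive squares of 19 mod 100: 19^1≡19, 19^2≡61, 19^4≡21, 19^8≡41, 19^16≡81, 19^32≡61, 19^64≡21, 19^128≡41.
Since 212 = 4 + 16 + 64 + 128 in binary, 19^212 ≡ 21·81·21·41 ≡ 61 (mod 100).

61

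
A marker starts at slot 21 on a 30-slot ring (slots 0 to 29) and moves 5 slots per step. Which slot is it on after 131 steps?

131·5 = 655.
Dividing 655 by 30 gives quotient 21 and remainder 25.
(21 + 25) mod 30 = 16.

16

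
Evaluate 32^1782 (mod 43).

21

By repeated squaring mod 43: 32^1≡32, 32^2≡35, 32^4≡21, 32^8≡11, 32^16≡35, 32^32≡21, 32^64≡11, 32^128≡35, 32^256≡21, 32^512≡11, 32^1024≡35.
Since 1782 = 2 + 4 + 16 + 32 + 64 + 128 + 512 + 1024 in binary, 32^1782 ≡ 35·21·35·21·11·35·11·35 ≡ 21 (mod 43).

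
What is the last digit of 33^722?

The units digit of 33^n cycles with period 4: 3, 9, 7, 1, …
722 mod 4 = 2, so the last digit matches 3^2 = 9.

9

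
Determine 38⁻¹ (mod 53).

7

53 = 1·38 + 15
38 = 2·15 + 8
15 = 1·8 + 7
8 = 1·7 + 1
7 = 7·1 + 0
Back-substituting gives 38·7 ≡ 1 (mod 53).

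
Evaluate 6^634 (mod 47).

Successive squares of 6 mod 47: 6^1≡6, 6^2≡36, 6^4≡27, 6^8≡24, 6^16≡12, 6^32≡3, 6^64≡9, 6^128≡34, 6^256≡28, 6^512≡32.
Since 634 = 2 + 8 + 16 + 32 + 64 + 512 in binary, 6^634 ≡ 36·24·12·3·9·32 ≡ 34 (mod 47).

34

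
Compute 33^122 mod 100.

89

By repeated squaring mod 100: 33^1≡33, 33^2≡89, 33^4≡21, 33^8≡41, 33^16≡81, 33^32≡61, 33^64≡21.
Since 122 = 2 + 8 + 16 + 32 + 64 in binary, 33^122 ≡ 89·41·81·61·21 ≡ 89 (mod 100).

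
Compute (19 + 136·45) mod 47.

136·45 = 6120.
6120 − 130·47 = 10, so 6120 ≡ 10 (mod 47).
(19 + 10) mod 47 = 29.

29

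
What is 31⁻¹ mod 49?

19

31·19 = 589 = 12·49 + 1, so 31⁻¹ ≡ 19 (mod 49).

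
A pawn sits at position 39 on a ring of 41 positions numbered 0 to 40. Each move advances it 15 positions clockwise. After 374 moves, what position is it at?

32

374·15 = 5610.
5610 = 136·41 + 34, so 5610 mod 41 = 34.
(39 + 34) mod 41 = 32.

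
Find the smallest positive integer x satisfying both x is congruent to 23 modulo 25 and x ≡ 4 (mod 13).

Since 13·2 ≡ 1 (mod 25), take x = 4 + 13·((23−4)·2 mod 25) = 4 + 13·13 = 173.
Check: 173 mod 25 = 23, 173 mod 13 = 4.

173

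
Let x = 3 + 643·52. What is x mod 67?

6

643·52 = 33436.
Dividing 33436 by 67 gives quotient 499 and remainder 3.
(3 + 3) mod 67 = 6.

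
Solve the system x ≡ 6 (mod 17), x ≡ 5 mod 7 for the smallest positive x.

x ≡ 5 (mod 7) gives x ∈ {5, 12, 19, 26, 33, 40}.
The first of these with x mod 17 = 6 is 40.

40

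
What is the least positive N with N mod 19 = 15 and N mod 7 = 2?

72

x ≡ 2 (mod 7) gives x ∈ {2, 9, 16, 23, 30, 37, 44, 51, …}.
The first of these with x mod 19 = 15 is 72.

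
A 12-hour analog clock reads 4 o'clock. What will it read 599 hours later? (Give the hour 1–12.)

3

599 = 49·12 + 11, so 599 mod 12 = 11.
4 + 11 → 3 on a 12-hour dial.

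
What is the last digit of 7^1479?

Powers of 7 mod 10 repeat with period 4: 7, 9, 3, 1.
1479 mod 4 = 3, so the last digit matches 7^3 = 3.

3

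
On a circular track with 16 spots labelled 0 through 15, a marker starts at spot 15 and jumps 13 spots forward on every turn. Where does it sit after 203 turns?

203·13 = 2639.
Dividing 2639 by 16 gives quotient 164 and remainder 15.
(15 + 15) mod 16 = 14.

14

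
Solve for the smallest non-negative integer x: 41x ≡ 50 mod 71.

41⁻¹ ≡ 26 (mod 71) because 41·26 = 1066 = 15·71 + 1.
So x ≡ 26·50 = 1300 ≡ 22 (mod 71).
Check: 41·22 = 902 = 12·71 + 50.

22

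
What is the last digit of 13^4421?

3

Powers of 3 mod 10 repeat with period 4: 3, 9, 7, 1.
4421 mod 4 = 1, so the last digit matches 3^1 = 3.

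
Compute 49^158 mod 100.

Square-and-reduce mod 100: 49^1≡49, 49^2≡1, 49^4≡1, 49^8≡1, 49^16≡1, 49^32≡1, 49^64≡1, 49^128≡1.
Since 158 = 2 + 4 + 8 + 16 + 128 in binary, 49^158 ≡ 1·1·1·1·1 ≡ 1 (mod 100).

1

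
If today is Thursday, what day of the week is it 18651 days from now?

18651 − 2664·7 = 3, so 18651 ≡ 3 (mod 7).
Thursday + 3 days → Sunday.

Sunday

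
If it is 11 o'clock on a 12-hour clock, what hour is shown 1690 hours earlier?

1

1690 = 140·12 + 10, so 1690 mod 12 = 10.
11 − 10 → 1 on a 12-hour dial.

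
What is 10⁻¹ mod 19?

2

19 = 1·10 + 9
10 = 1·9 + 1
9 = 9·1 + 0
Back-substituting gives 10·2 ≡ 1 (mod 19).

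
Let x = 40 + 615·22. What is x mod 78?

76

615·22 = 13530.
13530 = 173·78 + 36, so 13530 mod 78 = 36.
(40 + 36) mod 78 = 76.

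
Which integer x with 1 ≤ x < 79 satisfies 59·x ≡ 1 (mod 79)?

75

79 = 1·59 + 20
59 = 2·20 + 19
20 = 1·19 + 1
19 = 19·1 + 0
Back-substituting gives 59·75 ≡ 1 (mod 79).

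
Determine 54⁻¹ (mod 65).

59

65 = 1·54 + 11
54 = 4·11 + 10
11 = 1·10 + 1
10 = 10·1 + 0
Back-substituting gives 54·59 ≡ 1 (mod 65).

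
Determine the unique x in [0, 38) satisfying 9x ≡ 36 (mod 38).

The inverse of 9 mod 38 is 17 (since 9·17 = 153 ≡ 1).
So x ≡ 17·36 = 612 ≡ 4 (mod 38).

4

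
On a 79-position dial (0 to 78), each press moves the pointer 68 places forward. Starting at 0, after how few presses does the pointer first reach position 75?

65

68⁻¹ ≡ 43 (mod 79) because 68·43 = 2924 = 37·79 + 1.
So x ≡ 43·75 = 3225 ≡ 65 (mod 79).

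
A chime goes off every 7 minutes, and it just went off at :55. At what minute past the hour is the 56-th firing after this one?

27

56·7 = 392.
392 − 6·60 = 32, so 392 ≡ 32 (mod 60).
(55 + 32) mod 60 = 27.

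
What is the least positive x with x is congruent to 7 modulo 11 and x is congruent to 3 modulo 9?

84

x ≡ 3 (mod 9) gives x ∈ {3, 12, 21, 30, 39, 48, 57, 66, …}.
The first of these with x mod 11 = 7 is 84.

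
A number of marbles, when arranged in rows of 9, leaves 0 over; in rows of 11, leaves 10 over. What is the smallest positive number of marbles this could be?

x ≡ 0 (mod 9) gives x ∈ {0, 9, 18, 27, 36, 45, 54}.
The first of these with x mod 11 = 10 is 54.

54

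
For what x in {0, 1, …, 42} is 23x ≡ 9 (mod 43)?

The inverse of 23 mod 43 is 15 (since 23·15 = 345 ≡ 1).
Multiplying both sides by 15: x ≡ 15·9 = 135 ≡ 6 (mod 43).
Check: 23·6 = 138 = 3·43 + 9.

6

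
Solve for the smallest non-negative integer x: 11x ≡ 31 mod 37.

11⁻¹ ≡ 27 (mod 37) because 11·27 = 297 = 8·37 + 1.
Multiplying both sides by 27: x ≡ 27·31 = 837 ≡ 23 (mod 37).

23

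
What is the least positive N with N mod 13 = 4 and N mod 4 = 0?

Since 4·10 ≡ 1 (mod 13), take x = 0 + 4·((4−0)·10 mod 13) = 0 + 4·1 = 4.
Check: 4 mod 13 = 4, 4 mod 4 = 0.

4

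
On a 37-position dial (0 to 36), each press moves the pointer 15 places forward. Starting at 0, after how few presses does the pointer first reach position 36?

32

15⁻¹ ≡ 5 (mod 37) because 15·5 = 75 = 2·37 + 1.
So x ≡ 5·36 = 180 ≡ 32 (mod 37).
Check: 15·32 = 480 = 12·37 + 36.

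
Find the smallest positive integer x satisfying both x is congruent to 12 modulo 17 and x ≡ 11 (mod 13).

63

Since 13·4 ≡ 1 (mod 17), take x = 11 + 13·((12−11)·4 mod 17) = 11 + 13·4 = 63.
Check: 63 mod 17 = 12, 63 mod 13 = 11.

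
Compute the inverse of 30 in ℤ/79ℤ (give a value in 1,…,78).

79 = 2·30 + 19
30 = 1·19 + 11
19 = 1·11 + 8
11 = 1·8 + 3
8 = 2·3 + 2
3 = 1·2 + 1
2 = 2·1 + 0
Back-substituting gives 30·29 ≡ 1 (mod 79).

29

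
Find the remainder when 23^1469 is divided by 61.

By repeated squaring mod 61: 23^1≡23, 23^2≡41, 23^4≡34, 23^8≡58, 23^16≡9, 23^32≡20, 23^64≡34, 23^128≡58, 23^256≡9, 23^512≡20, 23^1024≡34.
Since 1469 = 1 + 4 + 8 + 16 + 32 + 128 + 256 + 1024 in binary, 23^1469 ≡ 23·34·58·9·20·58·9·34 ≡ 53 (mod 61).

53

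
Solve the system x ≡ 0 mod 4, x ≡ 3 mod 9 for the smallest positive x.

12

x ≡ 0 (mod 4) gives x ∈ {0, 4, 8, 12}.
The first of these with x mod 9 = 3 is 12.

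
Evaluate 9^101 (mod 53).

4

Square-and-reduce mod 53: 9^1≡9, 9^2≡28, 9^4≡42, 9^8≡15, 9^16≡13, 9^32≡10, 9^64≡47.
101 = 1 + 4 + 32 + 64, so 9^101 ≡ 9·42·10·47 ≡ 4 (mod 53).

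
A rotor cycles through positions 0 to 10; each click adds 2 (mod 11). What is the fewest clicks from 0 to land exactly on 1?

6

2·6 = 12 = 1·11 + 1, so 2⁻¹ ≡ 6 (mod 11).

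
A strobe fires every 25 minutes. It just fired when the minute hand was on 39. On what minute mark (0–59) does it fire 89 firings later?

89·25 = 2225.
2225 mod 60 = 5 (since 37·60 = 2220).
(39 + 5) mod 60 = 44.

44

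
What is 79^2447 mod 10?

The units digit of 79^n cycles with period 2: 9, 1, …
2447 leaves remainder 1 on division by 2, so 79^2447 ends in 9.

9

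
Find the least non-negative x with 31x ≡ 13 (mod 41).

11

The inverse of 31 mod 41 is 4 (since 31·4 = 124 ≡ 1).
Multiplying both sides by 4: x ≡ 4·13 = 52 ≡ 11 (mod 41).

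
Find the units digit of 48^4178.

Last digits of 8^n: 8, 4, 2, 6 (period 4).
4178 leaves remainder 2 on division by 4, so 48^4178 ends in 4.

4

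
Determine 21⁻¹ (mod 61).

21·32 = 672 = 11·61 + 1, so 21⁻¹ ≡ 32 (mod 61).

32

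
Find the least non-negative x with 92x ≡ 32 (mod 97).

The inverse of 92 mod 97 is 58 (since 92·58 = 5336 ≡ 1).
So x ≡ 58·32 = 1856 ≡ 13 (mod 97).

13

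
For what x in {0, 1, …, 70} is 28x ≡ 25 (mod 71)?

28⁻¹ ≡ 33 (mod 71) because 28·33 = 924 = 13·71 + 1.
So x ≡ 33·25 = 825 ≡ 44 (mod 71).

44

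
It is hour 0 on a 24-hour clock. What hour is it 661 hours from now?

661 − 27·24 = 13, so 661 ≡ 13 (mod 24).
(0 + 13) mod 24 = 13.

13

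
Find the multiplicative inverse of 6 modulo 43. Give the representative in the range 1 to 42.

36

43 = 7·6 + 1
6 = 6·1 + 0
Back-substituting gives 6·36 ≡ 1 (mod 43).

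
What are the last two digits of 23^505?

Successive squares of 23 mod 100: 23^1≡23, 23^2≡29, 23^4≡41, 23^8≡81, 23^16≡61, 23^32≡21, 23^64≡41, 23^128≡81, 23^256≡61.
505 = 1 + 8 + 16 + 32 + 64 + 128 + 256, so 23^505 ≡ 23·81·61·21·41·81·61 ≡ 43 (mod 100).

43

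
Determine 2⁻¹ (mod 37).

19

37 = 18·2 + 1
2 = 2·1 + 0
Back-substituting gives 2·19 ≡ 1 (mod 37).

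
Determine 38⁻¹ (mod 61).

38·53 = 2014 = 33·61 + 1, so 38⁻¹ ≡ 53 (mod 61).

53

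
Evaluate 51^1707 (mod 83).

38

By repeated squaring mod 83: 51^1≡51, 51^2≡28, 51^4≡37, 51^8≡41, 51^16≡21, 51^32≡26, 51^64≡12, 51^128≡61, 51^256≡69, 51^512≡30, 51^1024≡70.
1707 = 1 + 2 + 8 + 32 + 128 + 512 + 1024, so 51^1707 ≡ 51·28·41·26·61·30·70 ≡ 38 (mod 83).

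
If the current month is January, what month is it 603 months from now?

603 − 50·12 = 3, so 603 ≡ 3 (mod 12).
January + 3 months → April.

April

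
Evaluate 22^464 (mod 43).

11

Successive squares of 22 mod 43: 22^1≡22, 22^2≡11, 22^4≡35, 22^8≡21, 22^16≡11, 22^32≡35, 22^64≡21, 22^128≡11, 22^256≡35.
Since 464 = 16 + 64 + 128 + 256 in binary, 22^464 ≡ 11·21·11·35 ≡ 11 (mod 43).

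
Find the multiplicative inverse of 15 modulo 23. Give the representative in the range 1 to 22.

20

15·20 = 300 = 13·23 + 1, so 15⁻¹ ≡ 20 (mod 23).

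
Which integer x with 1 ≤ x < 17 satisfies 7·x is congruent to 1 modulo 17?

7·5 = 35 = 2·17 + 1, so 7⁻¹ ≡ 5 (mod 17).

5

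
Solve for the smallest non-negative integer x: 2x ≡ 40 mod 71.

The inverse of 2 mod 71 is 36 (since 2·36 = 72 ≡ 1).
Multiplying both sides by 36: x ≡ 36·40 = 1440 ≡ 20 (mod 71).

20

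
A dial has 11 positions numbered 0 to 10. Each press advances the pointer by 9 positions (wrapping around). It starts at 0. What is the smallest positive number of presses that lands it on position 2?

The inverse of 9 mod 11 is 5 (since 9·5 = 45 ≡ 1).
So x ≡ 5·2 = 10 ≡ 10 (mod 11).

10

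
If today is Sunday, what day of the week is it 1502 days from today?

Thursday

Dividing 1502 by 7 gives quotient 214 and remainder 4.
Sunday + 4 days → Thursday.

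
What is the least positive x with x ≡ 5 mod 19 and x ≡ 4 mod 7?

x ≡ 4 (mod 7) gives x ∈ {4, 11, 18, 25, 32, 39, 46, 53, …}.
The first of these with x mod 19 = 5 is 81.

81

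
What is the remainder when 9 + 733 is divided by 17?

Dividing 733 by 17 gives quotient 43 and remainder 2.
(9 + 2) mod 17 = 11.

11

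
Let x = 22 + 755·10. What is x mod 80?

52

755·10 = 7550.
7550 = 94·80 + 30, so 7550 mod 80 = 30.
(22 + 30) mod 80 = 52.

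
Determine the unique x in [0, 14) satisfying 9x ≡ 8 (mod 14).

The inverse of 9 mod 14 is 11 (since 9·11 = 99 ≡ 1).
So x ≡ 11·8 = 88 ≡ 4 (mod 14).
Check: 9·4 = 36 = 2·14 + 8.

4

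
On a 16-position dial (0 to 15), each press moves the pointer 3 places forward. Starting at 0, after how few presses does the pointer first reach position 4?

12

The inverse of 3 mod 16 is 11 (since 3·11 = 33 ≡ 1).
Multiplying both sides by 11: x ≡ 11·4 = 44 ≡ 12 (mod 16).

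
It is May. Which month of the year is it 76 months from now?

76 mod 12 = 4 (since 6·12 = 72).
May + 4 months → September.

September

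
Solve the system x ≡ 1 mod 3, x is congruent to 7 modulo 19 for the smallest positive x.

x ≡ 1 (mod 3) gives x ∈ {1, 4, 7}.
The first of these with x mod 19 = 7 is 7.

7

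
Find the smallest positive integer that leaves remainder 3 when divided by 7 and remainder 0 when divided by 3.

x ≡ 0 (mod 3) gives x ∈ {0, 3}.
The first of these with x mod 7 = 3 is 3.

3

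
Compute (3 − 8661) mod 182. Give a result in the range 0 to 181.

78

8661 = 47·182 + 107, so 8661 mod 182 = 107.
(3 − 107) mod 182 = 78.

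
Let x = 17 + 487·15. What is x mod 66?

62

487·15 = 7305.
7305 = 110·66 + 45, so 7305 mod 66 = 45.
(17 + 45) mod 66 = 62.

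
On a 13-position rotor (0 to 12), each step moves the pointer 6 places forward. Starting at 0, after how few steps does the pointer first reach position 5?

3

6⁻¹ ≡ 11 (mod 13) because 6·11 = 66 = 5·13 + 1.
So x ≡ 11·5 = 55 ≡ 3 (mod 13).
Check: 6·3 = 18 = 1·13 + 5.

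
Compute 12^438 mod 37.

By repeated squaring mod 37: 12^1≡12, 12^2≡33, 12^4≡16, 12^8≡34, 12^16≡9, 12^32≡7, 12^64≡12, 12^128≡33, 12^256≡16.
438 = 2 + 4 + 16 + 32 + 128 + 256, so 12^438 ≡ 33·16·9·7·33·16 ≡ 10 (mod 37).

10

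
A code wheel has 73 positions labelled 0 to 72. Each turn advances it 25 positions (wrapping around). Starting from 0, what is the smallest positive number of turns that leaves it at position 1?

73 = 2·25 + 23
25 = 1·23 + 2
23 = 11·2 + 1
2 = 2·1 + 0
Back-substituting gives 25·38 ≡ 1 (mod 73).

38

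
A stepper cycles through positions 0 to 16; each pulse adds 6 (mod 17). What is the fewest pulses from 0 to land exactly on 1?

17 = 2·6 + 5
6 = 1·5 + 1
5 = 5·1 + 0
Back-substituting gives 6·3 ≡ 1 (mod 17).

3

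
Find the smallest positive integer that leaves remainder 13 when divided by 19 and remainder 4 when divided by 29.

x ≡ 13 (mod 19) gives x ∈ {13, 32, 51, 70, 89, 108, 127, 146, …}.
The first of these with x mod 29 = 4 is 526.

526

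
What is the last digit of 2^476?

Powers of 2 mod 10 repeat with period 4: 2, 4, 8, 6.
476 leaves remainder 0 on division by 4, so 2^476 ends in 6.

6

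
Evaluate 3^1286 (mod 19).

By repeated squaring mod 19: 3^1≡3, 3^2≡9, 3^4≡5, 3^8≡6, 3^16≡17, 3^32≡4, 3^64≡16, 3^128≡9, 3^256≡5, 3^512≡6, 3^1024≡17.
1286 = 2 + 4 + 256 + 1024, so 3^1286 ≡ 9·5·5·17 ≡ 6 (mod 19).

6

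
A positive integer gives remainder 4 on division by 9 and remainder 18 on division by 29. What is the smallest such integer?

x ≡ 4 (mod 9) gives x ∈ {4, 13, 22, 31, 40, 49, 58, 67, …}.
The first of these with x mod 29 = 18 is 76.

76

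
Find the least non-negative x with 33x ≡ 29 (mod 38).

17

33⁻¹ ≡ 15 (mod 38) because 33·15 = 495 = 13·38 + 1.
Multiplying both sides by 15: x ≡ 15·29 = 435 ≡ 17 (mod 38).
Check: 33·17 = 561 = 14·38 + 29.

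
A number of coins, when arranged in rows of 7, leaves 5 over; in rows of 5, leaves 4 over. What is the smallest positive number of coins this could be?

x ≡ 4 (mod 5) gives x ∈ {4, 9, 14, 19}.
The first of these with x mod 7 = 5 is 19.

19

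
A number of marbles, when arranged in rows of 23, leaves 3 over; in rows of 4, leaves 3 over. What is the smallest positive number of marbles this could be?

x ≡ 3 (mod 4) gives x ∈ {3}.
The first of these with x mod 23 = 3 is 3.

3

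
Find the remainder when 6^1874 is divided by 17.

Successive squares of 6 mod 17: 6^1≡6, 6^2≡2, 6^4≡4, 6^8≡16, 6^16≡1, 6^32≡1, 6^64≡1, 6^128≡1, 6^256≡1, 6^512≡1, 6^1024≡1.
Since 1874 = 2 + 16 + 64 + 256 + 512 + 1024 in binary, 6^1874 ≡ 2·1·1·1·1·1 ≡ 2 (mod 17).

2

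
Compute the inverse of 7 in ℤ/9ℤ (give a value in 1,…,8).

7·4 = 28 = 3·9 + 1, so 7⁻¹ ≡ 4 (mod 9).

4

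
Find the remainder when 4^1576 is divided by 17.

Successive squares of 4 mod 17: 4^1≡4, 4^2≡16, 4^4≡1, 4^8≡1, 4^16≡1, 4^32≡1, 4^64≡1, 4^128≡1, 4^256≡1, 4^512≡1, 4^1024≡1.
1576 = 8 + 32 + 512 + 1024, so 4^1576 ≡ 1·1·1·1 ≡ 1 (mod 17).

1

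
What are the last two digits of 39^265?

Successive squares of 39 mod 100: 39^1≡39, 39^2≡21, 39^4≡41, 39^8≡81, 39^16≡61, 39^32≡21, 39^64≡41, 39^128≡81, 39^256≡61.
265 = 1 + 8 + 256, so 39^265 ≡ 39·81·61 ≡ 99 (mod 100).

99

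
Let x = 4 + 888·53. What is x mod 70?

28

888·53 = 47064.
47064 − 672·70 = 24, so 47064 ≡ 24 (mod 70).
(4 + 24) mod 70 = 28.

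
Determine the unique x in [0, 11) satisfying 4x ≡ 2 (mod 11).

The inverse of 4 mod 11 is 3 (since 4·3 = 12 ≡ 1).
So x ≡ 3·2 = 6 ≡ 6 (mod 11).
Check: 4·6 = 24 = 2·11 + 2.

6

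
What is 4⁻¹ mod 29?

22

29 = 7·4 + 1
4 = 4·1 + 0
Back-substituting gives 4·22 ≡ 1 (mod 29).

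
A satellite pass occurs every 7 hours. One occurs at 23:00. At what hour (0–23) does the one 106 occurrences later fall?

21

106·7 = 742.
742 − 30·24 = 22, so 742 ≡ 22 (mod 24).
(23 + 22) mod 24 = 21.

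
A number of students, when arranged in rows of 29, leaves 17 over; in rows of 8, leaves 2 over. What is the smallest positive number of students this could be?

x ≡ 2 (mod 8) gives x ∈ {2, 10, 18, 26, 34, 42, 50, 58, …}.
The first of these with x mod 29 = 17 is 162.

162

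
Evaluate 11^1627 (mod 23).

Successive squares of 11 mod 23: 11^1≡11, 11^2≡6, 11^4≡13, 11^8≡8, 11^16≡18, 11^32≡2, 11^64≡4, 11^128≡16, 11^256≡3, 11^512≡9, 11^1024≡12.
Since 1627 = 1 + 2 + 8 + 16 + 64 + 512 + 1024 in binary, 11^1627 ≡ 11·6·8·18·4·9·12 ≡ 21 (mod 23).

21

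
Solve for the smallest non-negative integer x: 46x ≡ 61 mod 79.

The inverse of 46 mod 79 is 67 (since 46·67 = 3082 ≡ 1).
Multiplying both sides by 67: x ≡ 67·61 = 4087 ≡ 58 (mod 79).

58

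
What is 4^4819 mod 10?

The units digit of 4^n cycles with period 2: 4, 6, …
4819 leaves remainder 1 on division by 2, so 4^4819 ends in 4.

4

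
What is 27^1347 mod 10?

Powers of 7 mod 10 repeat with period 4: 7, 9, 3, 1.
1347 mod 4 = 3, so the last digit matches 7^3 = 3.

3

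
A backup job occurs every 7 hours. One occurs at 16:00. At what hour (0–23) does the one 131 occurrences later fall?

21

131·7 = 917.
917 − 38·24 = 5, so 917 ≡ 5 (mod 24).
(16 + 5) mod 24 = 21.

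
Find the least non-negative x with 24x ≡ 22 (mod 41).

24⁻¹ ≡ 12 (mod 41) because 24·12 = 288 = 7·41 + 1.
Multiplying both sides by 12: x ≡ 12·22 = 264 ≡ 18 (mod 41).

18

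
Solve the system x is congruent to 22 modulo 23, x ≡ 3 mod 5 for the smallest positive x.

x ≡ 3 (mod 5) gives x ∈ {3, 8, 13, 18, 23, 28, 33, 38, …}.
The first of these with x mod 23 = 22 is 68.

68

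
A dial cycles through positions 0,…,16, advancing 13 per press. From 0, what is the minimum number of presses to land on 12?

14

The inverse of 13 mod 17 is 4 (since 13·4 = 52 ≡ 1).
So x ≡ 4·12 = 48 ≡ 14 (mod 17).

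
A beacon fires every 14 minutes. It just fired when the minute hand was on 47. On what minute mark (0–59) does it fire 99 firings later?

53

99·14 = 1386.
1386 − 23·60 = 6, so 1386 ≡ 6 (mod 60).
(47 + 6) mod 60 = 53.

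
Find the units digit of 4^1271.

Last digits of 4^n: 4, 6 (period 2).
1271 mod 2 = 1, so the last digit matches 4^1 = 4.

4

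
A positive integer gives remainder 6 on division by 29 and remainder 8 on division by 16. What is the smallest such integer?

296

x ≡ 8 (mod 16) gives x ∈ {8, 24, 40, 56, 72, 88, 104, 120, …}.
The first of these with x mod 29 = 6 is 296.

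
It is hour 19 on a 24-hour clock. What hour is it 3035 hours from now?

6

3035 mod 24 = 11 (since 126·24 = 3024).
(19 + 11) mod 24 = 6.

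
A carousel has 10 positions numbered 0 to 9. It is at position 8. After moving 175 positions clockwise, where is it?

3

Dividing 175 by 10 gives quotient 17 and remainder 5.
(8 + 5) mod 10 = 3.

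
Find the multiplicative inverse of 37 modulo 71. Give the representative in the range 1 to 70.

48

37·48 = 1776 = 25·71 + 1, so 37⁻¹ ≡ 48 (mod 71).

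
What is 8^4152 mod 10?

6

The units digit of 8^n cycles with period 4: 8, 4, 2, 6, …
4152 mod 4 = 0, so the last digit matches 8^4 = 6.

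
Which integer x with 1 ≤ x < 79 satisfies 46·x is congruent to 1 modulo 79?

79 = 1·46 + 33
46 = 1·33 + 13
33 = 2·13 + 7
13 = 1·7 + 6
7 = 1·6 + 1
6 = 6·1 + 0
Back-substituting gives 46·67 ≡ 1 (mod 79).

67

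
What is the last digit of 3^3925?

The units digit of 3^n cycles with period 4: 3, 9, 7, 1, …
3925 leaves remainder 1 on division by 4, so 3^3925 ends in 3.

3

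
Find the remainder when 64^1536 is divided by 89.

67

Successive squares of 64 mod 89: 64^1≡64, 64^2≡2, 64^4≡4, 64^8≡16, 64^16≡78, 64^32≡32, 64^64≡45, 64^128≡67, 64^256≡39, 64^512≡8, 64^1024≡64.
Since 1536 = 512 + 1024 in binary, 64^1536 ≡ 8·64 ≡ 67 (mod 89).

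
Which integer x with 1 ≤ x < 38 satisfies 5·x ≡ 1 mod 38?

23

38 = 7·5 + 3
5 = 1·3 + 2
3 = 1·2 + 1
2 = 2·1 + 0
Back-substituting gives 5·23 ≡ 1 (mod 38).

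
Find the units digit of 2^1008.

6

The units digit of 2^n cycles with period 4: 2, 4, 8, 6, …
1008 leaves remainder 0 on division by 4, so 2^1008 ends in 6.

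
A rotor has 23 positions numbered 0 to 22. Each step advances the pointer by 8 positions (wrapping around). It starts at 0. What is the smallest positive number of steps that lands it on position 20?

The inverse of 8 mod 23 is 3 (since 8·3 = 24 ≡ 1).
So x ≡ 3·20 = 60 ≡ 14 (mod 23).

14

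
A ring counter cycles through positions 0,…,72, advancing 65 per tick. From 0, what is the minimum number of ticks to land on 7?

65⁻¹ ≡ 9 (mod 73) because 65·9 = 585 = 8·73 + 1.
Multiplying both sides by 9: x ≡ 9·7 = 63 ≡ 63 (mod 73).
Check: 65·63 = 4095 = 56·73 + 7.

63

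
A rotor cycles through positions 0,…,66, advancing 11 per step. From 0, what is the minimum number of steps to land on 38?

40

11⁻¹ ≡ 61 (mod 67) because 11·61 = 671 = 10·67 + 1.
So x ≡ 61·38 = 2318 ≡ 40 (mod 67).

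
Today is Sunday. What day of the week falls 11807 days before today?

Tuesday

11807 − 1686·7 = 5, so 11807 ≡ 5 (mod 7).
Sunday − 5 days → Tuesday.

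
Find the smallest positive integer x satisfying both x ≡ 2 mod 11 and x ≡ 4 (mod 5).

x ≡ 4 (mod 5) gives x ∈ {4, 9, 14, 19, 24}.
The first of these with x mod 11 = 2 is 24.

24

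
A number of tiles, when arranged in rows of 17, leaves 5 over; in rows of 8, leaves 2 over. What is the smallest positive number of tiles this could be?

90

Since 8·15 ≡ 1 (mod 17), take x = 2 + 8·((5−2)·15 mod 17) = 2 + 8·11 = 90.
Check: 90 mod 17 = 5, 90 mod 8 = 2.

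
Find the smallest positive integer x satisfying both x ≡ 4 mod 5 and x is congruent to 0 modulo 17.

34

x ≡ 4 (mod 5) gives x ∈ {4, 9, 14, 19, 24, 29, 34}.
The first of these with x mod 17 = 0 is 34.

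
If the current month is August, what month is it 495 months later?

November

495 − 41·12 = 3, so 495 ≡ 3 (mod 12).
August + 3 months → November.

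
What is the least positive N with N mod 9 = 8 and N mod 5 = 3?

8

Since 5·2 ≡ 1 (mod 9), take x = 3 + 5·((8−3)·2 mod 9) = 3 + 5·1 = 8.
Check: 8 mod 9 = 8, 8 mod 5 = 3.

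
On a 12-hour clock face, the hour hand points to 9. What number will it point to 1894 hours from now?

7

1894 = 157·12 + 10, so 1894 mod 12 = 10.
9 + 10 → 7 on a 12-hour dial.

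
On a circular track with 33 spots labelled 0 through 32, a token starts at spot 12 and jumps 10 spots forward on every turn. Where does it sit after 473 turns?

23

473·10 = 4730.
4730 − 143·33 = 11, so 4730 ≡ 11 (mod 33).
(12 + 11) mod 33 = 23.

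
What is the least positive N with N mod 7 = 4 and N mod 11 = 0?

11

Since 11·2 ≡ 1 (mod 7), take x = 0 + 11·((4−0)·2 mod 7) = 0 + 11·1 = 11.
Check: 11 mod 7 = 4, 11 mod 11 = 0.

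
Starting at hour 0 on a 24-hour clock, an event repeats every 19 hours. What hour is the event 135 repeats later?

135·19 = 2565.
Dividing 2565 by 24 gives quotient 106 and remainder 21.
(0 + 21) mod 24 = 21.

21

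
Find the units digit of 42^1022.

4

Powers of 2 mod 10 repeat with period 4: 2, 4, 8, 6.
1022 mod 4 = 2, so the last digit matches 2^2 = 4.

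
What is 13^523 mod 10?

7

The units digit of 13^n cycles with period 4: 3, 9, 7, 1, …
523 leaves remainder 3 on division by 4, so 13^523 ends in 7.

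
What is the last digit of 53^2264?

Powers of 3 mod 10 repeat with period 4: 3, 9, 7, 1.
2264 leaves remainder 0 on division by 4, so 53^2264 ends in 1.

1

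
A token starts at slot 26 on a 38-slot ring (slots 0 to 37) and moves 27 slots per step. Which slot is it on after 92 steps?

92·27 = 2484.
Dividing 2484 by 38 gives quotient 65 and remainder 14.
(26 + 14) mod 38 = 2.

2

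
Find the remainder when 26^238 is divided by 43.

Square-and-reduce mod 43: 26^1≡26, 26^2≡31, 26^4≡15, 26^8≡10, 26^16≡14, 26^32≡24, 26^64≡17, 26^128≡31.
Since 238 = 2 + 4 + 8 + 32 + 64 + 128 in binary, 26^238 ≡ 31·15·10·24·17·31 ≡ 36 (mod 43).

36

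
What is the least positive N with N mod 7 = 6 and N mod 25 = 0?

x ≡ 6 (mod 7) gives x ∈ {6, 13, 20, 27, 34, 41, 48, 55, …}.
The first of these with x mod 25 = 0 is 125.

125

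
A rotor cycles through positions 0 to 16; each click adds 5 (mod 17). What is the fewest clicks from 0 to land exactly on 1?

7

5·7 = 35 = 2·17 + 1, so 5⁻¹ ≡ 7 (mod 17).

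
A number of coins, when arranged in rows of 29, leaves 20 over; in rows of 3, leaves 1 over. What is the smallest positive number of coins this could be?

49

Since 3·10 ≡ 1 (mod 29), take x = 1 + 3·((20−1)·10 mod 29) = 1 + 3·16 = 49.
Check: 49 mod 29 = 20, 49 mod 3 = 1.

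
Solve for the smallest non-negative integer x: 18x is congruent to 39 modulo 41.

9

The inverse of 18 mod 41 is 16 (since 18·16 = 288 ≡ 1).
Multiplying both sides by 16: x ≡ 16·39 = 624 ≡ 9 (mod 41).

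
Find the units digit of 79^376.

1

Powers of 9 mod 10 repeat with period 2: 9, 1.
376 leaves remainder 0 on division by 2, so 79^376 ends in 1.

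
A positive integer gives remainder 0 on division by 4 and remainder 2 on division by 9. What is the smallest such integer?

20

x ≡ 0 (mod 4) gives x ∈ {0, 4, 8, 12, 16, 20}.
The first of these with x mod 9 = 2 is 20.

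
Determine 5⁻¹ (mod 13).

8

13 = 2·5 + 3
5 = 1·3 + 2
3 = 1·2 + 1
2 = 2·1 + 0
Back-substituting gives 5·8 ≡ 1 (mod 13).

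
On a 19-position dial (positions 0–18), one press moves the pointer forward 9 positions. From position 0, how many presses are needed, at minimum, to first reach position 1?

19 = 2·9 + 1
9 = 9·1 + 0
Back-substituting gives 9·17 ≡ 1 (mod 19).

17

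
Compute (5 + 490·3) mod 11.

490·3 = 1470.
1470 − 133·11 = 7, so 1470 ≡ 7 (mod 11).
(5 + 7) mod 11 = 1.

1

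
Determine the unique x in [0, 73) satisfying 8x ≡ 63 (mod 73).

17

The inverse of 8 mod 73 is 64 (since 8·64 = 512 ≡ 1).
So x ≡ 64·63 = 4032 ≡ 17 (mod 73).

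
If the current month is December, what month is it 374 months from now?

February

Dividing 374 by 12 gives quotient 31 and remainder 2.
December + 2 months → February.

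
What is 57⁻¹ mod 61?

15

57·15 = 855 = 14·61 + 1, so 57⁻¹ ≡ 15 (mod 61).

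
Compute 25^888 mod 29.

Square-and-reduce mod 29: 25^1≡25, 25^2≡16, 25^4≡24, 25^8≡25, 25^16≡16, 25^32≡24, 25^64≡25, 25^128≡16, 25^256≡24, 25^512≡25.
888 = 8 + 16 + 32 + 64 + 256 + 512, so 25^888 ≡ 25·16·24·25·24·25 ≡ 7 (mod 29).

7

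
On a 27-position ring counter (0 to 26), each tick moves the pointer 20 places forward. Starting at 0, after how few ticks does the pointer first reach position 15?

21

The inverse of 20 mod 27 is 23 (since 20·23 = 460 ≡ 1).
Multiplying both sides by 23: x ≡ 23·15 = 345 ≡ 21 (mod 27).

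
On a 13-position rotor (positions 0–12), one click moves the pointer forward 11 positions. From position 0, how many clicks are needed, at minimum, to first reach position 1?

11·6 = 66 = 5·13 + 1, so 11⁻¹ ≡ 6 (mod 13).

6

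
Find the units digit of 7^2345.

The units digit of 7^n cycles with period 4: 7, 9, 3, 1, …
2345 leaves remainder 1 on division by 4, so 7^2345 ends in 7.

7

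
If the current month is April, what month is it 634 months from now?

February

634 − 52·12 = 10, so 634 ≡ 10 (mod 12).
April + 10 months → February.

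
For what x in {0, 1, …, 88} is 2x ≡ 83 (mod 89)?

The inverse of 2 mod 89 is 45 (since 2·45 = 90 ≡ 1).
So x ≡ 45·83 = 3735 ≡ 86 (mod 89).

86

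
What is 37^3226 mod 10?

9

Last digits of 7^n: 7, 9, 3, 1 (period 4).
3226 leaves remainder 2 on division by 4, so 37^3226 ends in 9.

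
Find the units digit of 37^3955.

Powers of 7 mod 10 repeat with period 4: 7, 9, 3, 1.
3955 leaves remainder 3 on division by 4, so 37^3955 ends in 3.

3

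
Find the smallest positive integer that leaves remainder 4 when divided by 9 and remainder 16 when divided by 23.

85

x ≡ 4 (mod 9) gives x ∈ {4, 13, 22, 31, 40, 49, 58, 67, …}.
The first of these with x mod 23 = 16 is 85.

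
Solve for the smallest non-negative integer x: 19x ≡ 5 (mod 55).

35

The inverse of 19 mod 55 is 29 (since 19·29 = 551 ≡ 1).
Multiplying both sides by 29: x ≡ 29·5 = 145 ≡ 35 (mod 55).
Check: 19·35 = 665 = 12·55 + 5.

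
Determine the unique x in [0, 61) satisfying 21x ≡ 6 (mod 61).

21⁻¹ ≡ 32 (mod 61) because 21·32 = 672 = 11·61 + 1.
So x ≡ 32·6 = 192 ≡ 9 (mod 61).

9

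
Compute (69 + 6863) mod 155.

6863 − 44·155 = 43, so 6863 ≡ 43 (mod 155).
(69 + 43) mod 155 = 112.

112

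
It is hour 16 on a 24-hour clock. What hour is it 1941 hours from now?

13

Dividing 1941 by 24 gives quotient 80 and remainder 21.
(16 + 21) mod 24 = 13.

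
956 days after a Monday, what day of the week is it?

Friday

Dividing 956 by 7 gives quotient 136 and remainder 4.
Monday + 4 days → Friday.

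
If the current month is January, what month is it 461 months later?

Dividing 461 by 12 gives quotient 38 and remainder 5.
January + 5 months → June.

June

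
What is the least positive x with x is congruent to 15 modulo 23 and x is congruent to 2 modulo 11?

222

Since 11·21 ≡ 1 (mod 23), take x = 2 + 11·((15−2)·21 mod 23) = 2 + 11·20 = 222.
Check: 222 mod 23 = 15, 222 mod 11 = 2.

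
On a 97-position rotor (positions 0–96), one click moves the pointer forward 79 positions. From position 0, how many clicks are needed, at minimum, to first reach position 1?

70

97 = 1·79 + 18
79 = 4·18 + 7
18 = 2·7 + 4
7 = 1·4 + 3
4 = 1·3 + 1
3 = 3·1 + 0
Back-substituting gives 79·70 ≡ 1 (mod 97).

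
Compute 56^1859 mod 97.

Successive squares of 56 mod 97: 56^1≡56, 56^2≡32, 56^4≡54, 56^8≡6, 56^16≡36, 56^32≡35, 56^64≡61, 56^128≡35, 56^256≡61, 56^512≡35, 56^1024≡61.
Since 1859 = 1 + 2 + 64 + 256 + 512 + 1024 in binary, 56^1859 ≡ 56·32·61·61·35·61 ≡ 58 (mod 97).

58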